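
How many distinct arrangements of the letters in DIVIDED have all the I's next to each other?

120

Treat the 2 copies of I as a single block. The multiset to arrange is then {II, D, D, D, E, V}, 6 items in all.
That gives (6)!/(3!) = 120 arrangements.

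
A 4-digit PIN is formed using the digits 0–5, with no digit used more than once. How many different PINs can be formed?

With no repetition, fill the 4 digits in order: 6 choices, then 5, down to 3.
6 × 5 × 4 × 3 = 360.

360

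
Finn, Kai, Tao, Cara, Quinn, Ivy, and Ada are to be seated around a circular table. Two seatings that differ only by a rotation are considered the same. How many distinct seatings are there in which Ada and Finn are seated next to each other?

Treat {Ada, Finn} as one unit (2 internal orders) and seat the resulting 6 units around the table: (5)! circular arrangements.
So 2 × (5)! = 2 × 120 = 240.

240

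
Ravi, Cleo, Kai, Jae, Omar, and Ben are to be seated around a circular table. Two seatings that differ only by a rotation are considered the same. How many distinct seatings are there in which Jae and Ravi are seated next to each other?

Treat {Jae, Ravi} as one unit (2 internal orders) and seat the resulting 5 units around the table: (4)! circular arrangements.
So 2 × (4)! = 2 × 24 = 48.

48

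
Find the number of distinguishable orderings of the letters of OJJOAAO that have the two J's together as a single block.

Treat the 2 copies of J as a single block. The multiset to arrange is then {JJ, A, A, O, O, O}, 6 items in all.
That gives (6)!/(3!·2!) = 60 arrangements.

60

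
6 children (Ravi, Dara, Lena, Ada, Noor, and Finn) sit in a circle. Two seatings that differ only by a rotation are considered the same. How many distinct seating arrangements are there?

Fix one person's seat to break rotational symmetry; the remaining 5 people can be arranged in (5)! = 120 ways.

120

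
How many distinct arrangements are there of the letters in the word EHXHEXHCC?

EHXHEXHCC has 9 letters with C appearing twice, E appearing twice, H appearing 3 times, and X appearing twice.
So there are 9! / (3!·2!·2!·2!) = 7560 distinguishable arrangements.

7560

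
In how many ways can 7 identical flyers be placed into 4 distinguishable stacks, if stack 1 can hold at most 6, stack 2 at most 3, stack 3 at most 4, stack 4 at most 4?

Ignoring the caps, the number of non-negative solutions to x_1+…+x_4 = 7 is C(10,3) = 120.
Subtract solutions that violate a single cap (substitute x_i' = x_i − (cap_i+1)): x_1 ≥ 7 gives C(3,3) = 1; x_2 ≥ 4 gives C(6,3) = 20; x_3 ≥ 5 gives C(5,3) = 10; x_4 ≥ 5 gives C(5,3) = 10. Together 41.
No two caps can be exceeded simultaneously, so the pair terms are all 0.
By inclusion–exclusion the count is 120 − 41 + 0 = 79.

79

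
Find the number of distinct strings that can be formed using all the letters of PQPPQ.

Letter multiplicities in PQPPQ: P×3, Q×2.
The number of distinct arrangements is 5!/(3!·2!) = 120/12 = 10.

10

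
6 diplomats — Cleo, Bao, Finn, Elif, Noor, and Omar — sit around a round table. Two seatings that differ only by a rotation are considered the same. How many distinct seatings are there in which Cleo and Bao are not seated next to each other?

72

Without the restriction there are (5)! = 120 seatings.
Seatings with Cleo beside Bao: treat them as a block with 2 internal orders, giving 2 × (4)! = 48.
Subtracting, 120 − 48 = 72.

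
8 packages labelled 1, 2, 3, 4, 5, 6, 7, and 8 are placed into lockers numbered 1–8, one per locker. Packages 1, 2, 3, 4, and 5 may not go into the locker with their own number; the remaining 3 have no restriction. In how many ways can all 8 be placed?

21234

Let Aᵢ (for 1 ≤ i ≤ 5) be the placements that put package i in its forbidden locker. Any j of these fix j positions, leaving (8−j)! ways to fill the rest, and there are C(5,j) ways to pick which j.
By inclusion–exclusion, the number of valid placements is Σ_{j=0}^{5} (−1)^j C(5,j)·(8−j)!.
Computing: 40320 − 25200 + 7200 − 1200 + 120 − 6 = 21234.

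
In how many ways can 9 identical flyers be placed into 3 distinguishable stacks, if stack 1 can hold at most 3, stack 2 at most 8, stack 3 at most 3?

Ignoring the caps, the number of non-negative solutions to x_1+…+x_3 = 9 is C(11,2) = 55.
Subtract solutions that violate a single cap (substitute x_i' = x_i − (cap_i+1)): x_1 ≥ 4 gives C(7,2) = 21; x_2 ≥ 9 gives C(2,2) = 1; x_3 ≥ 4 gives C(7,2) = 21. Together 43.
Add back pairs where two caps are both exceeded: 0 + 3 + 0 = 3.
By inclusion–exclusion the count is 55 − 43 + 3 = 15.

15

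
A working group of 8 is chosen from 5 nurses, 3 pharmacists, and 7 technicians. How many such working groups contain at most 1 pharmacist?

Split by how many pharmacists are chosen (0 through 1).
Sum: C(3,0)·C(12,8) + C(3,1)·C(12,7) = 495 + 2376 = 2871.

2871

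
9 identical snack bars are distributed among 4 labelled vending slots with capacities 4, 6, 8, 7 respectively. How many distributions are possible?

170

Ignoring the caps, the number of non-negative solutions to x_1+…+x_4 = 9 is C(12,3) = 220.
Subtract solutions that violate a single cap (substitute x_i' = x_i − (cap_i+1)): x_1 ≥ 5 gives C(7,3) = 35; x_2 ≥ 7 gives C(5,3) = 10; x_3 ≥ 9 gives C(3,3) = 1; x_4 ≥ 8 gives C(4,3) = 4. Together 50.
No two caps can be exceeded simultaneously, so the pair terms are all 0.
By inclusion–exclusion the count is 220 − 50 + 0 = 170.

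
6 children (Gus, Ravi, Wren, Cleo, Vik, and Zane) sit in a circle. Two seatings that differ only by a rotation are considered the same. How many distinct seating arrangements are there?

Fix one person's seat to break rotational symmetry; the remaining 5 people can be arranged in (5)! = 120 ways.

120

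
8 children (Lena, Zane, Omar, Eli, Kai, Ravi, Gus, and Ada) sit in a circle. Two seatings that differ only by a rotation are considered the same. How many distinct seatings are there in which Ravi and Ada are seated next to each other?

Glue Ravi and Ada into a block (2 internal orders). Seating 7 units around a circle gives (6)! arrangements.
So 2 × (6)! = 2 × 720 = 1440.

1440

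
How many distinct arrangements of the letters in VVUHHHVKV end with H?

840

Fix H in the last position and arrange the remaining 8 letters.
Those 8 letters have H appearing twice and V appearing 4 times, giving (8)!/(4!·2!) = 840.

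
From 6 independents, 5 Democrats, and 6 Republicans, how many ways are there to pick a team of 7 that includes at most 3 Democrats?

Split by how many Democrats are chosen (0 through 3).
Sum: C(5,0)·C(12,7) + C(5,1)·C(12,6) + C(5,2)·C(12,5) + C(5,3)·C(12,4) = 792 + 4620 + 7920 + 4950 = 18282.

18282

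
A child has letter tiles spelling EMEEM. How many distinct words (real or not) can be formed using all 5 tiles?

10

The 5 letters of EMEEM have repeats: E appearing 3 times and M appearing twice.
Dividing 5! = 120 by 3!·2! = 12 for the repeated letters gives 10.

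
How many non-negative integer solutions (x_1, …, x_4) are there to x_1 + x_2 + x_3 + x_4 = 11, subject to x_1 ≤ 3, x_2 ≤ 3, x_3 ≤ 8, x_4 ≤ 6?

101

Without the upper bounds there are C(14,3) = 364 ways to split 11 among 4 variables.
Subtract solutions that violate a single cap (substitute x_i' = x_i − (cap_i+1)): x_1 ≥ 4 gives C(10,3) = 120; x_2 ≥ 4 gives C(10,3) = 120; x_3 ≥ 9 gives C(5,3) = 10; x_4 ≥ 7 gives C(7,3) = 35. Together 285.
Add back pairs where two caps are both exceeded: 20 + 0 + 1 + 0 + 1 + 0 = 22.
By inclusion–exclusion the count is 364 − 285 + 22 = 101.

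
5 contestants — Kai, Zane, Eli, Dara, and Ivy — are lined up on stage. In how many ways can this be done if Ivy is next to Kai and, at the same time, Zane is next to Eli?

24

Treat {Ivy,Kai} as one block (2 orders) and {Zane,Eli} as another (2 orders).
That leaves 3 units to arrange: 2 × 2 × 3! = 4 × 6 = 24.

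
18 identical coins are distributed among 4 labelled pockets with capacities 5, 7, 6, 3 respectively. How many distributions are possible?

20

Without the upper bounds there are C(21,3) = 1330 ways to split 18 among 4 pockets.
Subtract solutions that violate a single cap (substitute x_i' = x_i − (cap_i+1)): x_1 ≥ 6 gives C(15,3) = 455; x_2 ≥ 8 gives C(13,3) = 286; x_3 ≥ 7 gives C(14,3) = 364; x_4 ≥ 4 gives C(17,3) = 680. Together 1785.
Add back pairs where two caps are both exceeded: 35 + 56 + 165 + 20 + 84 + 120 = 480.
Subtract triples: 0 + 1 + 4 + 0 = 5.
By inclusion–exclusion the count is 1330 − 1785 + 480 − 5 = 20.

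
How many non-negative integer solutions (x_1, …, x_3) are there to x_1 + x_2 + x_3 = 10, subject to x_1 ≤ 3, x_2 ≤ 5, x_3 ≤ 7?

Ignoring the caps, the number of non-negative solutions to x_1+…+x_3 = 10 is C(12,2) = 66.
Subtract solutions that violate a single cap (substitute x_i' = x_i − (cap_i+1)): x_1 ≥ 4 gives C(8,2) = 28; x_2 ≥ 6 gives C(6,2) = 15; x_3 ≥ 8 gives C(4,2) = 6. Together 49.
Add back pairs where two caps are both exceeded: 1 + 0 + 0 = 1.
By inclusion–exclusion the count is 66 − 49 + 1 = 18.

18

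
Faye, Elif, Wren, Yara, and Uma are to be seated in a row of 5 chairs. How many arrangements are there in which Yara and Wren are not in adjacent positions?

72

There are 5! = 120 arrangements in all. If Yara and Wren are adjacent, merging them into one block gives 2·(4)! = 48 arrangements.
So 120 − 48 = 72 arrangements keep them apart.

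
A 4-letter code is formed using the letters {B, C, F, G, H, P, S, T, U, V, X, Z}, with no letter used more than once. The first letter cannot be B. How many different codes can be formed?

10890

The first letter has 12−1 = 11 choices (anything except B).
The remaining 3 letters are filled from the other 11 symbols without repetition: 11 × 10 × 9 = 990.
Total: 11 × 990 = 10890.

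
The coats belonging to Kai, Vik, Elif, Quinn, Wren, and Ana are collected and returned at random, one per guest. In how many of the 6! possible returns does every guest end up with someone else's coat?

265

Count assignments avoiding every fixed point. For any j of the 6 guests fixed to their own coat, the other 6−j can be arranged in (6−j)! ways.
By inclusion–exclusion this is Σ_{j=0}^{6} (−1)^j C(6,j)·(6−j)!.
Computing: 720 − 720 + 360 − 120 + 30 − 6 + 1 = 265.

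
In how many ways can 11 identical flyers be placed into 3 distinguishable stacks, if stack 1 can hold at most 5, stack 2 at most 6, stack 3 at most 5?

21

By stars and bars, unrestricted non-negative solutions to x_1+…+x_3 = 11 number C(11+2,2) = 78.
Subtract solutions that violate a single cap (substitute x_i' = x_i − (cap_i+1)): x_1 ≥ 6 gives C(7,2) = 21; x_2 ≥ 7 gives C(6,2) = 15; x_3 ≥ 6 gives C(7,2) = 21. Together 57.
No two caps can be exceeded simultaneously, so the pair terms are all 0.
By inclusion–exclusion the count is 78 − 57 + 0 = 21.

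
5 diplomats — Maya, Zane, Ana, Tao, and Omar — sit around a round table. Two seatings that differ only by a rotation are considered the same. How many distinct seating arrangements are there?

24

Fix one person's seat to break rotational symmetry; the remaining 4 people can be arranged in (4)! = 24 ways.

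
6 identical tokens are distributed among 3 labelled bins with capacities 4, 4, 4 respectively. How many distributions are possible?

Without the upper bounds there are C(8,2) = 28 ways to split 6 among 3 bins.
Subtract solutions that violate a single cap (substitute x_i' = x_i − (cap_i+1)): x_1 ≥ 5 gives C(3,2) = 3; x_2 ≥ 5 gives C(3,2) = 3; x_3 ≥ 5 gives C(3,2) = 3. Together 9.
No two caps can be exceeded simultaneously, so the pair terms are all 0.
By inclusion–exclusion the count is 28 − 9 + 0 = 19.

19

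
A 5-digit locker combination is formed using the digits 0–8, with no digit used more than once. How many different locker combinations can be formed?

Choose and order 5 of the 9 symbols: the first digit has 9 options, the next 8, and so on down to 5.
9 × 8 × 7 × 6 × 5 = 15120.

15120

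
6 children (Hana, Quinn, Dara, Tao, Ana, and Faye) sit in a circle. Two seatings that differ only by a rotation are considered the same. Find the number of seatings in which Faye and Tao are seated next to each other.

48

Glue Faye and Tao into a block (2 internal orders). Seating 5 units around a circle gives (4)! arrangements.
So 2 × (4)! = 2 × 24 = 48.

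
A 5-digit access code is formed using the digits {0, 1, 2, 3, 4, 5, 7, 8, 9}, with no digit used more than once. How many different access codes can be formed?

15120

With no repetition, fill the 5 digits in order: 9 choices, then 8, down to 5.
That product is 9 × 8 × 7 × 6 × 5 = 15120.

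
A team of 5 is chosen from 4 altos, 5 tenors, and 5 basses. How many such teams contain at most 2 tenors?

Split by how many tenors are chosen (0 through 2).
Sum: C(5,0)·C(9,5) + C(5,1)·C(9,4) + C(5,2)·C(9,3) = 126 + 630 + 840 = 1596.

1596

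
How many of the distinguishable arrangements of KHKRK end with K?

Fix K in the last position and arrange the remaining 4 letters.
Those 4 letters have K appearing twice, giving (4)!/(2!) = 12.

12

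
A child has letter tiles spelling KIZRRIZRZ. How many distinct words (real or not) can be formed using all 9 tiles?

The 9 letters of KIZRRIZRZ have repeats: I appearing twice, R appearing 3 times, and Z appearing 3 times.
So there are 9! / (3!·3!·2!) = 5040 distinguishable arrangements.

5040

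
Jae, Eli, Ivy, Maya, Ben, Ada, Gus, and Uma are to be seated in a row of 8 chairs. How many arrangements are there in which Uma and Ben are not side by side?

Of the 8! = 40320 arrangements, those with Uma and Ben adjacent number 2 × 7! = 10080 (treat the pair as a block with 2 internal orders).
Complementary counting: 40320 − 10080 = 30240.

30240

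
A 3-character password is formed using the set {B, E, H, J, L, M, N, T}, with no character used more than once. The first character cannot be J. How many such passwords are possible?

294

The first character has 8−1 = 7 choices (anything except J).
The remaining 2 characters are filled from the other 7 symbols without repetition: 7 × 6 = 42.
Total: 7 × 42 = 294.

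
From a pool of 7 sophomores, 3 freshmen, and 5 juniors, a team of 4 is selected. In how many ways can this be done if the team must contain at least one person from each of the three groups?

630

Unrestricted: C(15,4) = 1365 ways to pick any 4 of the 15.
Subtract selections that omit an entire group: no sophomores → C(8,4) = 70; no freshmen → C(12,4) = 495; no juniors → C(10,4) = 210.
Add back selections omitting two groups (i.e. drawn from a single group): C(7,4) + C(3,4) + C(5,4) = 40.
By inclusion–exclusion: 1365 − 775 + 40 = 630.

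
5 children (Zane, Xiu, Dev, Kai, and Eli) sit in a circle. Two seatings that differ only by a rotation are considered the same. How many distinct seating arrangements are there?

24

Fix one person's seat to break rotational symmetry; the remaining 4 people can be arranged in (4)! = 24 ways.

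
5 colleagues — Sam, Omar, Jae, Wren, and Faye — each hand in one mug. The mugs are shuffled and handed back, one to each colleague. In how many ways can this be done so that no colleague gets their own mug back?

Let Aᵢ be the assignments in which colleague i gets their own mug. We want the size of the complement of A₁∪…∪A_5.
By inclusion–exclusion this is Σ_{j=0}^{5} (−1)^j C(5,j)·(5−j)!.
Computing: 120 − 120 + 60 − 20 + 5 − 1 = 44.

44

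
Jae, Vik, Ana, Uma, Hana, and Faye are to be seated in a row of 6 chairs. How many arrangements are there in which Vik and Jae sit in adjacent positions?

Glue Vik and Jae into one block (2 internal orders), leaving 5 units to arrange in a row.
That gives 2 × 5! = 2 × 120 = 240.

240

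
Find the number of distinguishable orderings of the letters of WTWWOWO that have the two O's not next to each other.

75

Total arrangements of WTWWOWO: 7!/(4!·2!) = 105.
If the two O's are adjacent, glue them into one block, leaving 6 items to arrange: (6)!/(4!) = 30 ways.
Subtracting, 105 − 30 = 75 arrangements keep the O's apart.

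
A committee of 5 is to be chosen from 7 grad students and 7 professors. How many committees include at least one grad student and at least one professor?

1960

With no constraint there are C(14,5) = 2002 possible selections.
Selections missing a whole group: no grad students → C(7,5) = 21; no professors → C(7,5) = 21.
Both groups omitted at once is impossible, so 2002 − 42 = 1960.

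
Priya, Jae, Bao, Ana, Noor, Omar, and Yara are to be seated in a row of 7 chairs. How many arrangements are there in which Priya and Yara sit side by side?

Place the 5 others and the Priya-Yara pair as 6 objects in a line; the pair has 2 internal arrangements.
So the count is 2·(6)! = 1440.

1440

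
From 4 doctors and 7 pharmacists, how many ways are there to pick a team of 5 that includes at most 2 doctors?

Split by how many doctors are chosen (0 through 2).
Sum: C(4,0)·C(7,5) + C(4,1)·C(7,4) + C(4,2)·C(7,3) = 21 + 140 + 210 = 371.

371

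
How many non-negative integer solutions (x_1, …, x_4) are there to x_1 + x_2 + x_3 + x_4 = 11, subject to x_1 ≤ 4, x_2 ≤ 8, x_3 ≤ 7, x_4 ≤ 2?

Without the upper bounds there are C(14,3) = 364 ways to split 11 among 4 variables.
Subtract solutions that violate a single cap (substitute x_i' = x_i − (cap_i+1)): x_1 ≥ 5 gives C(9,3) = 84; x_2 ≥ 9 gives C(5,3) = 10; x_3 ≥ 8 gives C(6,3) = 20; x_4 ≥ 3 gives C(11,3) = 165. Together 279.
Add back pairs where two caps are both exceeded: 0 + 0 + 20 + 0 + 0 + 1 = 21.
By inclusion–exclusion the count is 364 − 279 + 21 = 106.

106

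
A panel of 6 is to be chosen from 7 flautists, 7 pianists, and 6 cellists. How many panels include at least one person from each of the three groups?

With no constraint there are C(20,6) = 38760 possible selections.
Subtract selections that omit an entire group: no flautists → C(13,6) = 1716; no pianists → C(13,6) = 1716; no cellists → C(14,6) = 3003.
Add back selections omitting two groups (i.e. drawn from a single group): C(7,6) + C(7,6) + C(6,6) = 15.
By inclusion–exclusion: 38760 − 6435 + 15 = 32340.

32340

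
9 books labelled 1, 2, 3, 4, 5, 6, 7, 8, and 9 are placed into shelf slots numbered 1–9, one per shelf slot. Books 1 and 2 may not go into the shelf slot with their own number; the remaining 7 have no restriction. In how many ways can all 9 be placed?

287280

Let Aᵢ (for i ∈ {1, 2}) be the placements that put book i in its forbidden shelf slot. Any j of these fix j positions, leaving (9−j)! ways to fill the rest, and there are C(2,j) ways to pick which j.
By inclusion–exclusion, the number of valid placements is Σ_{j=0}^{2} (−1)^j C(2,j)·(9−j)!.
Computing: 362880 − 80640 + 5040 = 287280.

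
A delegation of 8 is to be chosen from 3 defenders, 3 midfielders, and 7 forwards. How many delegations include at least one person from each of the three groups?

Total 8-person selections from all 13: C(13,8) = 1287.
Selections missing a whole group: no defenders → C(10,8) = 45; no midfielders → C(10,8) = 45; no forwards → C(6,8) = 0.
Add back selections omitting two groups (i.e. drawn from a single group): C(3,8) + C(3,8) + C(7,8) = 0.
By inclusion–exclusion: 1287 − 90 + 0 = 1197.

1197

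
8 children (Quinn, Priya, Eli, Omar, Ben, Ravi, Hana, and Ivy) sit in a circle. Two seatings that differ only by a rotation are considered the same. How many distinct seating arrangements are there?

5040

Fix one person's seat to break rotational symmetry; the remaining 7 people can be arranged in (7)! = 5040 ways.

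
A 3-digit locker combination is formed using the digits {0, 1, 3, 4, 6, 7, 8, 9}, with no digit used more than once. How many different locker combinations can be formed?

Choose and order 3 of the 8 symbols: the first digit has 8 options, the next 7, then 6.
8 × 7 × 6 = 336.

336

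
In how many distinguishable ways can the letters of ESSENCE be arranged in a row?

Letter multiplicities in ESSENCE: C×1, E×3, N×1, S×2.
Dividing 7! = 5040 by 3!·2! = 12 for the repeated letters gives 420.

420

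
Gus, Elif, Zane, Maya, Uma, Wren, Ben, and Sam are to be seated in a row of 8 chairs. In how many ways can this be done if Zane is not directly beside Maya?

There are 8! = 40320 arrangements in all. If Zane and Maya are adjacent, merging them into one block gives 2·(7)! = 10080 arrangements.
Complementary counting: 40320 − 10080 = 30240.

30240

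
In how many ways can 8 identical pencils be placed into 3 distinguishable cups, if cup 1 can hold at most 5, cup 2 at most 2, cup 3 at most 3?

Without the upper bounds there are C(10,2) = 45 ways to split 8 among 3 cups.
Subtract solutions that violate a single cap (substitute x_i' = x_i − (cap_i+1)): x_1 ≥ 6 gives C(4,2) = 6; x_2 ≥ 3 gives C(7,2) = 21; x_3 ≥ 4 gives C(6,2) = 15. Together 42.
Add back pairs where two caps are both exceeded: 0 + 0 + 3 = 3.
By inclusion–exclusion the count is 45 − 42 + 3 = 6.

6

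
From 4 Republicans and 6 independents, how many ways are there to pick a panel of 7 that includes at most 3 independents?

20

Split by how many independents are chosen (0 through 3).
Sum: C(6,0)·C(4,7) + C(6,1)·C(4,6) + C(6,2)·C(4,5) + C(6,3)·C(4,4) = 0 + 0 + 0 + 20 = 20.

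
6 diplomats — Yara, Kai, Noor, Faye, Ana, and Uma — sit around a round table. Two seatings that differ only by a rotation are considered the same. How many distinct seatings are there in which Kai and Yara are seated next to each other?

48

Treat {Kai, Yara} as one unit (2 internal orders) and seat the resulting 5 units around the table: (4)! circular arrangements.
So 2 × (4)! = 2 × 24 = 48.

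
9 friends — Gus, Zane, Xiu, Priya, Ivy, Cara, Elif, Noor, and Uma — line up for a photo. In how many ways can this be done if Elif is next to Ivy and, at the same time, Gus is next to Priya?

Treat {Elif,Ivy} as one block (2 orders) and {Gus,Priya} as another (2 orders).
That leaves 7 units to arrange: 2 × 2 × 7! = 4 × 5040 = 20160.

20160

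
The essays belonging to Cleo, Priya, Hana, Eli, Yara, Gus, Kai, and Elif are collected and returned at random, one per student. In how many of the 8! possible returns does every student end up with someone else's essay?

14833

Let Aᵢ be the assignments in which student i gets their own essay. We want the size of the complement of A₁∪…∪A_8.
By inclusion–exclusion this is Σ_{j=0}^{8} (−1)^j C(8,j)·(8−j)!.
Computing: 40320 − 40320 + 20160 − 6720 + 1680 − 336 + 56 − 8 + 1 = 14833.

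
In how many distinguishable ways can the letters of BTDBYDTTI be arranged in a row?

The 9 letters of BTDBYDTTI have repeats: B appearing twice, D appearing twice, and T appearing 3 times.
Dividing 9! = 362880 by 3!·2!·2! = 24 for the repeated letters gives 15120.

15120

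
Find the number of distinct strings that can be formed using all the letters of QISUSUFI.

5040

The 8 letters of QISUSUFI have repeats: I appearing twice, S appearing twice, and U appearing twice.
Dividing 8! = 40320 by 2!·2!·2! = 8 for the repeated letters gives 5040.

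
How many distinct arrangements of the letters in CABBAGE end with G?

With the last slot taken by G, it remains to arrange the other 6 letters (CABBAE).
Those 6 letters have A appearing twice and B appearing twice, giving (6)!/(2!·2!) = 180.

180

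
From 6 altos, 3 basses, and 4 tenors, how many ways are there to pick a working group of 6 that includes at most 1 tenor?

588

Split by how many tenors are chosen (0 through 1).
Sum: C(4,0)·C(9,6) + C(4,1)·C(9,5) = 84 + 504 = 588.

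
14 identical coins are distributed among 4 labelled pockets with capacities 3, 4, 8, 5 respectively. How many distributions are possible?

69

Ignoring the caps, the number of non-negative solutions to x_1+…+x_4 = 14 is C(17,3) = 680.
Subtract solutions that violate a single cap (substitute x_i' = x_i − (cap_i+1)): x_1 ≥ 4 gives C(13,3) = 286; x_2 ≥ 5 gives C(12,3) = 220; x_3 ≥ 9 gives C(8,3) = 56; x_4 ≥ 6 gives C(11,3) = 165. Together 727.
Add back pairs where two caps are both exceeded: 56 + 4 + 35 + 1 + 20 + 0 = 116.
By inclusion–exclusion the count is 680 − 727 + 116 = 69.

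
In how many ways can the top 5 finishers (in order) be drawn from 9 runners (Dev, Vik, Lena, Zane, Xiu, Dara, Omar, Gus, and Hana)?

This is an ordered selection of 5 from 9: P(9,5).
That gives 9 × 8 × 7 × 6 × 5 = 15120.

15120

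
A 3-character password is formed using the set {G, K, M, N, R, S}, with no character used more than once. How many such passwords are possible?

With no repetition, fill the 3 characters in order: 6 choices, then 5, down to 4.
6 × 5 × 4 = 120.

120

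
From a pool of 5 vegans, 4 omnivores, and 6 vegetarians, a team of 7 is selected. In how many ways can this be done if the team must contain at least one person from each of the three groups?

5949

Total 7-person selections from all 15: C(15,7) = 6435.
Selections missing a whole group: no vegans → C(10,7) = 120; no omnivores → C(11,7) = 330; no vegetarians → C(9,7) = 36.
Add back selections omitting two groups (i.e. drawn from a single group): C(5,7) + C(4,7) + C(6,7) = 0.
By inclusion–exclusion: 6435 − 486 + 0 = 5949.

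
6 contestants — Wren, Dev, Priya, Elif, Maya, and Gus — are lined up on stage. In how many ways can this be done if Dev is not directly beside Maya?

Of the 6! = 720 arrangements, those with Dev and Maya adjacent number 2 × 5! = 240 (treat the pair as a block with 2 internal orders).
Complementary counting: 720 − 240 = 480.

480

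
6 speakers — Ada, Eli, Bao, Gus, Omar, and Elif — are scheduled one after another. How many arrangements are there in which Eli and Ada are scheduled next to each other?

Treat {Eli, Ada} as a single unit. There are 5 units to order, and the pair itself can be ordered 2 ways.
That gives 2 × 5! = 2 × 120 = 240.

240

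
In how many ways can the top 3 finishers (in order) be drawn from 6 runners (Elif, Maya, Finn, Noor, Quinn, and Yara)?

120

This is an ordered selection of 3 from 6: P(6,3).
That gives 6 × 5 × 4 = 120.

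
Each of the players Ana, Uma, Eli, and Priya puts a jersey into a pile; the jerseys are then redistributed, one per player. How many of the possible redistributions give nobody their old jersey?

9

Count assignments avoiding every fixed point. For any j of the 4 players fixed to their old jersey, the other 4−j can be arranged in (4−j)! ways.
By inclusion–exclusion this is Σ_{j=0}^{4} (−1)^j C(4,j)·(4−j)!.
Computing: 24 − 24 + 12 − 4 + 1 = 9.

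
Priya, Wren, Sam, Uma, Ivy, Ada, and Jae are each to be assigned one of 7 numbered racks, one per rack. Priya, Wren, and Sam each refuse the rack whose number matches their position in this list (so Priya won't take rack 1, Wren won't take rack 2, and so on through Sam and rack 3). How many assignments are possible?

3216

Let Aᵢ (for i ∈ {1, 2, 3}) be the placements that put person i in their forbidden rack. Any j of these fix j positions, leaving (7−j)! ways to fill the rest, and there are C(3,j) ways to pick which j.
By inclusion–exclusion, the number of valid placements is Σ_{j=0}^{3} (−1)^j C(3,j)·(7−j)!.
Computing: 5040 − 2160 + 360 − 24 = 3216.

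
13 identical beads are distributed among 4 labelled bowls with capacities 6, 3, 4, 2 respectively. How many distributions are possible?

10

By stars and bars, unrestricted non-negative solutions to x_1+…+x_4 = 13 number C(13+3,3) = 560.
Subtract solutions that violate a single cap (substitute x_i' = x_i − (cap_i+1)): x_1 ≥ 7 gives C(9,3) = 84; x_2 ≥ 4 gives C(12,3) = 220; x_3 ≥ 5 gives C(11,3) = 165; x_4 ≥ 3 gives C(13,3) = 286. Together 755.
Add back pairs where two caps are both exceeded: 10 + 4 + 20 + 35 + 84 + 56 = 209.
Subtract triples: 0 + 0 + 0 + 4 = 4.
By inclusion–exclusion the count is 560 − 755 + 209 − 4 = 10.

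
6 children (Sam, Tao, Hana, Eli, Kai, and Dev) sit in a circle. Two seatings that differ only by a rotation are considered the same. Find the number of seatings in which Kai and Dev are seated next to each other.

Treat {Kai, Dev} as one unit (2 internal orders) and seat the resulting 5 units around the table: (4)! circular arrangements.
So 2 × (4)! = 2 × 24 = 48.

48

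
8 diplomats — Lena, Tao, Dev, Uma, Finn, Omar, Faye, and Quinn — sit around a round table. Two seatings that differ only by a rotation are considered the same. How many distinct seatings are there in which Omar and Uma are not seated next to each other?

All circular seatings of 8 people number (7)! = 5040.
Those with Omar next to Uma: fuse the pair into one unit and seat 7 units around a circle — 2·(6)! = 1440.
Subtracting, 5040 − 1440 = 3600.

3600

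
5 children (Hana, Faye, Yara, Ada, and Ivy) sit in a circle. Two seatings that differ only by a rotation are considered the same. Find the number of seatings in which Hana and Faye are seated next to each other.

Glue Hana and Faye into a block (2 internal orders). Seating 4 units around a circle gives (3)! arrangements.
So 2 × (3)! = 2 × 6 = 12.

12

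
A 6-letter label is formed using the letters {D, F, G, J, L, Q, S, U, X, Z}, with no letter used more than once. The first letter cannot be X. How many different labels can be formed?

136080

The first letter has 10−1 = 9 choices (anything except X).
The remaining 5 letters are filled from the other 9 symbols without repetition: 9 × 8 × 7 × 6 × 5 = 15120.
Total: 9 × 15120 = 136080.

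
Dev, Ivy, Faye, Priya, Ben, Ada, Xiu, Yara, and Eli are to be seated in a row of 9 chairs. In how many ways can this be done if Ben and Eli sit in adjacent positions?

Place the 7 others and the Ben-Eli pair as 8 objects in a line; the pair has 2 internal arrangements.
That gives 2 × 8! = 2 × 40320 = 80640.

80640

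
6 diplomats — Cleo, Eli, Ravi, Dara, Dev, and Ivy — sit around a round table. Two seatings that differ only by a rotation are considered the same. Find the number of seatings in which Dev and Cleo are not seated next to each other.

All circular seatings of 6 people number (5)! = 120.
Those with Dev next to Cleo: fuse the pair into one unit and seat 5 units around a circle — 2·(4)! = 48.
Subtracting, 120 − 48 = 72.

72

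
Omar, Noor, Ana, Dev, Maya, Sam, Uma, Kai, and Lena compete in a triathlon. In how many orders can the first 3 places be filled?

504

There are 9 choices for 1st place, 8 for 2nd, and 7 for 3rd.
That gives 9 × 8 × 7 = 504.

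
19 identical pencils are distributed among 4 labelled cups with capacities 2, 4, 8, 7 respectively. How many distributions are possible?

10

By stars and bars, unrestricted non-negative solutions to x_1+…+x_4 = 19 number C(19+3,3) = 1540.
Subtract solutions that violate a single cap (substitute x_i' = x_i − (cap_i+1)): x_1 ≥ 3 gives C(19,3) = 969; x_2 ≥ 5 gives C(17,3) = 680; x_3 ≥ 9 gives C(13,3) = 286; x_4 ≥ 8 gives C(14,3) = 364. Together 2299.
Add back pairs where two caps are both exceeded: 364 + 120 + 165 + 56 + 84 + 10 = 799.
Subtract triples: 10 + 20 + 0 + 0 = 30.
By inclusion–exclusion the count is 1540 − 2299 + 799 − 30 = 10.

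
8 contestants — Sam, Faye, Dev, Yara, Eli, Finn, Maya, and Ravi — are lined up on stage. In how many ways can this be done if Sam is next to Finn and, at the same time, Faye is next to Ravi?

Treat {Sam,Finn} as one block (2 orders) and {Faye,Ravi} as another (2 orders).
That leaves 6 units to arrange: 2 × 2 × 6! = 4 × 720 = 2880.

2880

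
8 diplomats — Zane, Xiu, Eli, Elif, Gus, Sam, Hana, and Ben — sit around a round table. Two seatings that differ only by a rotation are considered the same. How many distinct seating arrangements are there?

Seat Zane anywhere (absorbing the rotational symmetry), then permute the other 7: (7)! = 5040.

5040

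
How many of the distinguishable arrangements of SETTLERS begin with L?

630

Fix L in the first position and arrange the remaining 7 letters.
Those 7 letters have E appearing twice, S appearing twice, and T appearing twice, giving (7)!/(2!·2!·2!) = 630.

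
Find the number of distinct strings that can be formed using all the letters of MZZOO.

30

Letter multiplicities in MZZOO: M×1, O×2, Z×2.
Dividing 5! = 120 by 2!·2! = 4 for the repeated letters gives 30.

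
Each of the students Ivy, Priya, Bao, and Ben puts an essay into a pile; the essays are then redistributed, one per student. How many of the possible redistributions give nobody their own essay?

9

Count assignments avoiding every fixed point. For any j of the 4 students fixed to their own essay, the other 4−j can be arranged in (4−j)! ways.
By inclusion–exclusion this is Σ_{j=0}^{4} (−1)^j C(4,j)·(4−j)!.
Computing: 24 − 24 + 12 − 4 + 1 = 9.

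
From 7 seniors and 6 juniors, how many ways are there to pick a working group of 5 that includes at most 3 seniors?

Split by how many seniors are chosen (0 through 3).
Sum: C(7,0)·C(6,5) + C(7,1)·C(6,4) + C(7,2)·C(6,3) + C(7,3)·C(6,2) = 6 + 105 + 420 + 525 = 1056.

1056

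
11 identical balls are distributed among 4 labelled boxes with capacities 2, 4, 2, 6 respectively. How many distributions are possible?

Without the upper bounds there are C(14,3) = 364 ways to split 11 among 4 boxes.
Subtract solutions that violate a single cap (substitute x_i' = x_i − (cap_i+1)): x_1 ≥ 3 gives C(11,3) = 165; x_2 ≥ 5 gives C(9,3) = 84; x_3 ≥ 3 gives C(11,3) = 165; x_4 ≥ 7 gives C(7,3) = 35. Together 449.
Add back pairs where two caps are both exceeded: 20 + 56 + 4 + 20 + 0 + 4 = 104.
Subtract triples: 1 + 0 + 0 + 0 = 1.
By inclusion–exclusion the count is 364 − 449 + 104 − 1 = 18.

18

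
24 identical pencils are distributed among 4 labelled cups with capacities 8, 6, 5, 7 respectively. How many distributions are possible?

10

Ignoring the caps, the number of non-negative solutions to x_1+…+x_4 = 24 is C(27,3) = 2925.
Subtract solutions that violate a single cap (substitute x_i' = x_i − (cap_i+1)): x_1 ≥ 9 gives C(18,3) = 816; x_2 ≥ 7 gives C(20,3) = 1140; x_3 ≥ 6 gives C(21,3) = 1330; x_4 ≥ 8 gives C(19,3) = 969. Together 4255.
Add back pairs where two caps are both exceeded: 165 + 220 + 120 + 364 + 220 + 286 = 1375.
Subtract triples: 10 + 1 + 4 + 20 = 35.
By inclusion–exclusion the count is 2925 − 4255 + 1375 − 35 = 10.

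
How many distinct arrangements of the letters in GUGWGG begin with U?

5

Fix U in the first position and arrange the remaining 5 letters.
Those 5 letters have G appearing 4 times, giving (5)!/(4!) = 5.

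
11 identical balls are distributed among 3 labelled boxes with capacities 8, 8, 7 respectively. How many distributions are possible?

56

By stars and bars, unrestricted non-negative solutions to x_1+…+x_3 = 11 number C(11+2,2) = 78.
Subtract solutions that violate a single cap (substitute x_i' = x_i − (cap_i+1)): x_1 ≥ 9 gives C(4,2) = 6; x_2 ≥ 9 gives C(4,2) = 6; x_3 ≥ 8 gives C(5,2) = 10. Together 22.
No two caps can be exceeded simultaneously, so the pair terms are all 0.
By inclusion–exclusion the count is 78 − 22 + 0 = 56.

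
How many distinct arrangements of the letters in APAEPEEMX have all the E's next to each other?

1260

Treat the 3 copies of E as a single block. The multiset to arrange is then {EEE, A, A, M, P, P, X}, 7 items in all.
That gives (7)!/(2!·2!) = 1260 arrangements.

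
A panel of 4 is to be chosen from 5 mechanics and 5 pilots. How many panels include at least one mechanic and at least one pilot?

200

With no constraint there are C(10,4) = 210 possible selections.
Subtract selections that omit an entire group: no mechanics → C(5,4) = 5; no pilots → C(5,4) = 5.
Both groups omitted at once is impossible, so 210 − 10 = 200.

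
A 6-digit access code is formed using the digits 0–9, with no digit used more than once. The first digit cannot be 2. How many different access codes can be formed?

136080

The first digit has 10−1 = 9 choices (anything except 2).
The remaining 5 digits are filled from the other 9 symbols without repetition: 9 × 8 × 7 × 6 × 5 = 15120.
Total: 9 × 15120 = 136080.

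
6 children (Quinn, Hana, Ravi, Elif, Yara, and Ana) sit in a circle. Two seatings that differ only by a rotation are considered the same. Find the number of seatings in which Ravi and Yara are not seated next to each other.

Without the restriction there are (5)! = 120 seatings.
Seatings with Ravi beside Yara: treat them as a block with 2 internal orders, giving 2 × (4)! = 48.
Subtracting, 120 − 48 = 72.

72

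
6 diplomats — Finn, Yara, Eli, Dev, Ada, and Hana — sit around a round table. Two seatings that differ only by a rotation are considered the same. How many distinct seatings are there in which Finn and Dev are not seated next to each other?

72

All circular seatings of 6 people number (5)! = 120.
Seatings with Finn beside Dev: treat them as a block with 2 internal orders, giving 2 × (4)! = 48.
Subtracting, 120 − 48 = 72.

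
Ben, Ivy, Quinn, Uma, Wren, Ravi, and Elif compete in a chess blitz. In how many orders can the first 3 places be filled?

This is an ordered selection of 3 from 7: P(7,3).
That gives 7 × 6 × 5 = 210.

210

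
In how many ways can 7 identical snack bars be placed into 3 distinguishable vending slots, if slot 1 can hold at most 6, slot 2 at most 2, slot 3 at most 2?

8

By stars and bars, unrestricted non-negative solutions to x_1+…+x_3 = 7 number C(7+2,2) = 36.
Subtract solutions that violate a single cap (substitute x_i' = x_i − (cap_i+1)): x_1 ≥ 7 gives C(2,2) = 1; x_2 ≥ 3 gives C(6,2) = 15; x_3 ≥ 3 gives C(6,2) = 15. Together 31.
Add back pairs where two caps are both exceeded: 0 + 0 + 3 = 3.
By inclusion–exclusion the count is 36 − 31 + 3 = 8.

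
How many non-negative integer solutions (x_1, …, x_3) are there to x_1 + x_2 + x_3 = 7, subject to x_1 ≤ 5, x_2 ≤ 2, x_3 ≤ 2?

Ignoring the caps, the number of non-negative solutions to x_1+…+x_3 = 7 is C(9,2) = 36.
Subtract solutions that violate a single cap (substitute x_i' = x_i − (cap_i+1)): x_1 ≥ 6 gives C(3,2) = 3; x_2 ≥ 3 gives C(6,2) = 15; x_3 ≥ 3 gives C(6,2) = 15. Together 33.
Add back pairs where two caps are both exceeded: 0 + 0 + 3 = 3.
By inclusion–exclusion the count is 36 − 33 + 3 = 6.

6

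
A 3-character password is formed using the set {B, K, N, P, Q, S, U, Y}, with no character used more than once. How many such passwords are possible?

336

Choose and order 3 of the 8 symbols: the first character has 8 options, the next 7, then 6.
That product is 8 × 7 × 6 = 336.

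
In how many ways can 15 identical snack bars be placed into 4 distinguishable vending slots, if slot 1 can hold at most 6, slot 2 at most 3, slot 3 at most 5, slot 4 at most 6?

By stars and bars, unrestricted non-negative solutions to x_1+…+x_4 = 15 number C(15+3,3) = 816.
Subtract solutions that violate a single cap (substitute x_i' = x_i − (cap_i+1)): x_1 ≥ 7 gives C(11,3) = 165; x_2 ≥ 4 gives C(14,3) = 364; x_3 ≥ 6 gives C(12,3) = 220; x_4 ≥ 7 gives C(11,3) = 165. Together 914.
Add back pairs where two caps are both exceeded: 35 + 10 + 4 + 56 + 35 + 10 = 150.
By inclusion–exclusion the count is 816 − 914 + 150 = 52.

52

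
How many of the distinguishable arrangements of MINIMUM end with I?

Fix I in the last position and arrange the remaining 6 letters.
Those 6 letters have M appearing 3 times, giving (6)!/(3!) = 120.

120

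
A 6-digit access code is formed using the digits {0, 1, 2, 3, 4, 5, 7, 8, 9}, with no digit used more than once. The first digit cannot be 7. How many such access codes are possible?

The first digit has 9−1 = 8 choices (anything except 7).
The remaining 5 digits are filled from the other 8 symbols without repetition: 8 × 7 × 6 × 5 × 4 = 6720.
Total: 8 × 6720 = 53760.

53760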